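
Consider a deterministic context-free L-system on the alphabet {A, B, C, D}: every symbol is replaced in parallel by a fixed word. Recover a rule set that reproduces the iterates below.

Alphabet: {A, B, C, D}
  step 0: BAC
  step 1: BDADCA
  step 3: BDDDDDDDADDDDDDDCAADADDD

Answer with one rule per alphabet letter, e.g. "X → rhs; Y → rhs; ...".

A->AD, B->BD, C->CA, D->DD

  step 0 ⇒ step 1: BAC ⇒ BD·AD·CA
    A ↦ AD
    B ↦ BD
    C ↦ CA
    D ↦ DD  (constrained at step 1)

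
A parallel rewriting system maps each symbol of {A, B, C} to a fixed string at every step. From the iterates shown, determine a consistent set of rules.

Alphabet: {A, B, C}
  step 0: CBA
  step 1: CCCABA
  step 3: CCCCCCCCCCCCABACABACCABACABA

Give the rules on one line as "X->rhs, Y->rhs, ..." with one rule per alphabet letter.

  step 0 ⇒ step 1: CBA ⇒ CC·C·ABA
    A ↦ ABA
    B ↦ C
    C ↦ CC

A->ABA, B->C, C->CC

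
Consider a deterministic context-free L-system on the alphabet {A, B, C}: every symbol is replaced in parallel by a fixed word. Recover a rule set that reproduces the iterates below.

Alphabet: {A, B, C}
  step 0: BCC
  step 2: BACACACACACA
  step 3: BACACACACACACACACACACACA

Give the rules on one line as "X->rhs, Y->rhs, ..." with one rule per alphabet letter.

A->CA, B->BA, C->CA

  step 2 ⇒ step 3: BACACACACACA ⇒ BA·CA·CA·CA·CA·CA·CA·CA·CA·CA·CA·CA
    A ↦ CA
    B ↦ BA
    C ↦ CA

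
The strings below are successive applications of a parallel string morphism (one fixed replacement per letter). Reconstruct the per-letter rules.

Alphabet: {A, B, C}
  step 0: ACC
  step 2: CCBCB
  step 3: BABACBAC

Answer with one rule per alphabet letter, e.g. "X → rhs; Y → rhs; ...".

A->B, B->C, C->BA

  step 2 ⇒ step 3: CCBCB ⇒ BA·BA·C·BA·C
    B ↦ C
    C ↦ BA
    A ↦ B  (constrained at step 0)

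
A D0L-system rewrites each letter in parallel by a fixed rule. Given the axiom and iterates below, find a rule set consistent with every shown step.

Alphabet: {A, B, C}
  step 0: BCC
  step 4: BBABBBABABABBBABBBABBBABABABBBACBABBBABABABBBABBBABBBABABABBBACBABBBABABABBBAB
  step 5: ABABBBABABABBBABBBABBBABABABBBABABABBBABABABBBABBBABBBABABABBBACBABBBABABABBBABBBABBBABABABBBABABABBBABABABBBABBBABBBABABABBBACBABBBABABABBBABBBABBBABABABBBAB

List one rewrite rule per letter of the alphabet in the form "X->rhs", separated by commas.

  step 4 ⇒ step 5: BBABBBABABABBBABBBABBBABABABBBACBABBBABABABBBABBBABBBABABABBBACBABBBABABABBBAB ⇒ AB·AB·BB·AB·AB·AB·BB·AB·BB·AB·BB·AB·AB·AB·BB·AB·AB·AB·BB·AB·AB·AB·BB·AB·BB·AB·BB·AB·AB·AB·BB·ACB·AB·BB·AB·AB·AB·BB·AB·BB·AB·BB·AB·AB·AB·BB·AB·AB·AB·BB·AB·AB·AB·BB·AB·BB·AB·BB·AB·AB·AB·BB·ACB·AB·BB·AB·AB·AB·BB·AB·BB·AB·BB·AB·AB·AB·BB·AB
    A ↦ BB
    B ↦ AB
    C ↦ ACB

A->BB, B->AB, C->ACB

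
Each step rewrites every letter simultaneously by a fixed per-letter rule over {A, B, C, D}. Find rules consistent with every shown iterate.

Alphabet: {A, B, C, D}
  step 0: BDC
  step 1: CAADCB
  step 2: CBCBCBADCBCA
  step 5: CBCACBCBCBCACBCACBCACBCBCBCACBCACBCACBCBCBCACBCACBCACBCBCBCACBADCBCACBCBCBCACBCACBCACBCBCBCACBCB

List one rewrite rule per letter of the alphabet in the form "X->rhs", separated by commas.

  step 1 ⇒ step 2: CAADCB ⇒ CB·CB·CB·AD·CB·CA
    A ↦ CB
    B ↦ CA
    C ↦ CB
    D ↦ AD

A->CB, B->CA, C->CB, D->AD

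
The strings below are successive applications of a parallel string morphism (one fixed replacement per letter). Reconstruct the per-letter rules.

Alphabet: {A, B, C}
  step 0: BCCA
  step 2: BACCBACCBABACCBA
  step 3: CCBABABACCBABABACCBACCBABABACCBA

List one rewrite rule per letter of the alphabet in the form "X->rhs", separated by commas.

  step 2 ⇒ step 3: BACCBACCBABACCBA ⇒ C·CBA·BA·BA·C·CBA·BA·BA·C·CBA·C·CBA·BA·BA·C·CBA
    A ↦ CBA
    B ↦ C
    C ↦ BA

A->CBA, B->C, C->BA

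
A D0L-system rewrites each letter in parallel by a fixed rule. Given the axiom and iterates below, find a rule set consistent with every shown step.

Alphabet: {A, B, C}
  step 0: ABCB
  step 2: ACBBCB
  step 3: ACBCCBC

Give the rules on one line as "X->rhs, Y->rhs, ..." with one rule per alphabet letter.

A->AC, B->C, C->B

  step 2 ⇒ step 3: ACBBCB ⇒ AC·B·C·C·B·C
    A ↦ AC
    B ↦ C
    C ↦ B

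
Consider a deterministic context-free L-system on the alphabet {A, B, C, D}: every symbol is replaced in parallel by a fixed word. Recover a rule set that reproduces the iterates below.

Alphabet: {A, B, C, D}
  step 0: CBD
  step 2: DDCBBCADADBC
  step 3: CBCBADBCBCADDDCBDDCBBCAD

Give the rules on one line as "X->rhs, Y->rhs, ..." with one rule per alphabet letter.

A->DD, B->BC, C->AD, D->CB

  step 2 ⇒ step 3: DDCBBCADADBC ⇒ CB·CB·AD·BC·BC·AD·DD·CB·DD·CB·BC·AD
    A ↦ DD
    B ↦ BC
    C ↦ AD
    D ↦ CB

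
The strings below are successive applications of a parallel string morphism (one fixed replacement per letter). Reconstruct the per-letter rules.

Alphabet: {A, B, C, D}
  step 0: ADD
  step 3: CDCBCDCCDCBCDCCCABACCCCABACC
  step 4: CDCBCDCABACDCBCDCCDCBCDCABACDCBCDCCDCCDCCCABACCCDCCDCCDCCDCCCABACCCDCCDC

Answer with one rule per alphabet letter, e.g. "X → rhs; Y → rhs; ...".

  step 3 ⇒ step 4: CDCBCDCCDCBCDCCCABACCCCABACC ⇒ CDC·B·CDC·ABA·CDC·B·CDC·CDC·B·CDC·ABA·CDC·B·CDC·CDC·CDC·CC·ABA·CC·CDC·CDC·CDC·CDC·CC·ABA·CC·CDC·CDC
    A ↦ CC
    B ↦ ABA
    C ↦ CDC
    D ↦ B

A->CC, B->ABA, C->CDC, D->B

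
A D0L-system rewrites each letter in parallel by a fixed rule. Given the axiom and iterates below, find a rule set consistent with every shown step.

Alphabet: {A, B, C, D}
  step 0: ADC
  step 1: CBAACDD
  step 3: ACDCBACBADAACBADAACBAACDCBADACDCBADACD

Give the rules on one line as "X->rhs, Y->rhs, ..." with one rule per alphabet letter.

A->CBA, B->AA, C->D, D->ACD

  step 0 ⇒ step 1: ADC ⇒ CBA·ACD·D
    A ↦ CBA
    C ↦ D
    D ↦ ACD
    B ↦ AA  (constrained at step 1)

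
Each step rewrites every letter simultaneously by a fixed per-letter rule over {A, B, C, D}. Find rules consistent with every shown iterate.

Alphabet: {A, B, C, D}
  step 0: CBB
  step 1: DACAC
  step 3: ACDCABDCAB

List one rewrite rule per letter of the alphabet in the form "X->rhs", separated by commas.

  step 0 ⇒ step 1: CBB ⇒ D·AC·AC
    B ↦ AC
    C ↦ D
    A ↦ CA  (constrained at step 1)
    D ↦ B  (constrained at step 1)

A->CA, B->AC, C->D, D->B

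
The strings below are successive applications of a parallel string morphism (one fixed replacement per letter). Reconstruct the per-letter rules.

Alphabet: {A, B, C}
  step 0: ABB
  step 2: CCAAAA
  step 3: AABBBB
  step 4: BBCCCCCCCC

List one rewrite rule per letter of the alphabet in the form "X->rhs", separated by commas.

  step 3 ⇒ step 4: AABBBB ⇒ B·B·CC·CC·CC·CC
    A ↦ B
    B ↦ CC
  step 2 ⇒ step 3: CCAAAA ⇒ A·A·B·B·B·B
    C ↦ A

A->B, B->CC, C->A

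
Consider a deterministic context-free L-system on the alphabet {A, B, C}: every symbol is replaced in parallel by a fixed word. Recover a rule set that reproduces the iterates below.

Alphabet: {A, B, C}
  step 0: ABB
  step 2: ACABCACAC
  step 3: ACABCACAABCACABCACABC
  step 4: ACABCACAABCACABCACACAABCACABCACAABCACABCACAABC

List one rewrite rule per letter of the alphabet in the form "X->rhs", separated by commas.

  step 3 ⇒ step 4: ACABCACAABCACABCACABC ⇒ AC·ABC·AC·A·ABC·AC·ABC·AC·AC·A·ABC·AC·ABC·AC·A·ABC·AC·ABC·AC·A·ABC
    A ↦ AC
    B ↦ A
    C ↦ ABC

A->AC, B->A, C->ABC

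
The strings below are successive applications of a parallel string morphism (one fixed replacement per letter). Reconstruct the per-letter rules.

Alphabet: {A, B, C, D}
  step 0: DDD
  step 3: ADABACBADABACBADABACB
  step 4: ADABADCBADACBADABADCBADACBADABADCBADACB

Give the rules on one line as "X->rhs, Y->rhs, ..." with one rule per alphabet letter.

  step 3 ⇒ step 4: ADABACBADABACBADABACB ⇒ AD·AB·AD·CB·AD·A·CB·AD·AB·AD·CB·AD·A·CB·AD·AB·AD·CB·AD·A·CB
    A ↦ AD
    B ↦ CB
    C ↦ A
    D ↦ AB

A->AD, B->CB, C->A, D->AB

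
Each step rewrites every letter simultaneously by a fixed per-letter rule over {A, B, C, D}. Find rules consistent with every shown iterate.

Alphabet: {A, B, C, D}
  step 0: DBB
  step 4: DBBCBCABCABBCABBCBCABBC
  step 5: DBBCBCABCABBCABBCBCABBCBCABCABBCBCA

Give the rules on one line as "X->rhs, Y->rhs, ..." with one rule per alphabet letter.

  step 4 ⇒ step 5: DBBCBCABCABBCABBCBCABBC ⇒ DB·BC·BC·A·BC·A·B·BC·A·B·BC·BC·A·B·BC·BC·A·BC·A·B·BC·BC·A
    A ↦ B
    B ↦ BC
    C ↦ A
    D ↦ DB

A->B, B->BC, C->A, D->DB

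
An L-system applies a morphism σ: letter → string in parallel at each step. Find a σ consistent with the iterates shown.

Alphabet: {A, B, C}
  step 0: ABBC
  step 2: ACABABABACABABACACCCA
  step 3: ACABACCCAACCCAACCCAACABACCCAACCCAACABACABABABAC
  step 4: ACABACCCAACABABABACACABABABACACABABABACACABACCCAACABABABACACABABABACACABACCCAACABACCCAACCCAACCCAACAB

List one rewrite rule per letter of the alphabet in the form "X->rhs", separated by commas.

A->AC, B->CCA, C->AB

  step 3 ⇒ step 4: ACABACCCAACCCAACCCAACABACCCAACCCAACABACABABABAC ⇒ AC·AB·AC·CCA·AC·AB·AB·AB·AC·AC·AB·AB·AB·AC·AC·AB·AB·AB·AC·AC·AB·AC·CCA·AC·AB·AB·AB·AC·AC·AB·AB·AB·AC·AC·AB·AC·CCA·AC·AB·AC·CCA·AC·CCA·AC·CCA·AC·AB
    A ↦ AC
    B ↦ CCA
    C ↦ AB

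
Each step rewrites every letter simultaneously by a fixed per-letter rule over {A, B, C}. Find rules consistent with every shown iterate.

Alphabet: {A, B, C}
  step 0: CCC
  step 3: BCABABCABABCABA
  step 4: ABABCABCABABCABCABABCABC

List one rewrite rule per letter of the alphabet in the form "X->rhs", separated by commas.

A->BC, B->A, C->BA

  step 3 ⇒ step 4: BCABABCABABCABA ⇒ A·BA·BC·A·BC·A·BA·BC·A·BC·A·BA·BC·A·BC
    A ↦ BC
    B ↦ A
    C ↦ BA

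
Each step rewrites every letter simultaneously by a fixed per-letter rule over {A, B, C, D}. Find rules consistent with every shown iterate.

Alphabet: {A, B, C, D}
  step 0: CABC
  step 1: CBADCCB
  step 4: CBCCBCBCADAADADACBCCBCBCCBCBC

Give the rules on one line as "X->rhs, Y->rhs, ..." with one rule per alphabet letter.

  step 0 ⇒ step 1: CABC ⇒ CB·AD·C·CB
    A ↦ AD
    B ↦ C
    C ↦ CB
    D ↦ A  (constrained at step 1)

A->AD, B->C, C->CB, D->A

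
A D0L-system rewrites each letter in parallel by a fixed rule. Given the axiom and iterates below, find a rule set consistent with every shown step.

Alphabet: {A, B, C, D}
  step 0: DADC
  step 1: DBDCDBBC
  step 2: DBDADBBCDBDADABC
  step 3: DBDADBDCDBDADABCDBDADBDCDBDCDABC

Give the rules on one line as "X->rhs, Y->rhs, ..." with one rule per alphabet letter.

A->DC, B->DA, C->BC, D->DB

  step 2 ⇒ step 3: DBDADBBCDBDADABC ⇒ DB·DA·DB·DC·DB·DA·DA·BC·DB·DA·DB·DC·DB·DC·DA·BC
    A ↦ DC
    B ↦ DA
    C ↦ BC
    D ↦ DB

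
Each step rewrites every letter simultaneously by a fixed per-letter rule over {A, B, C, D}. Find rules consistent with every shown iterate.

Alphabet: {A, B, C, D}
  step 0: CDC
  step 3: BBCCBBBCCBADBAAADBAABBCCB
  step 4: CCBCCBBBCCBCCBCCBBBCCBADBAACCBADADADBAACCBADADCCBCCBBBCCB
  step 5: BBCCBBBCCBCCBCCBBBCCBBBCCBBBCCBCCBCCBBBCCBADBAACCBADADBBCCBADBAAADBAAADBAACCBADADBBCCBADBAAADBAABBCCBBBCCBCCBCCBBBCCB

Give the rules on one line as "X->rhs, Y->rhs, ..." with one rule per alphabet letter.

  step 4 ⇒ step 5: CCBCCBBBCCBCCBCCBBBCCBADBAACCBADADADBAACCBADADCCBCCBBBCCB ⇒ B·B·CCB·B·B·CCB·CCB·CCB·B·B·CCB·B·B·CCB·B·B·CCB·CCB·CCB·B·B·CCB·AD·BAA·CCB·AD·AD·B·B·CCB·AD·BAA·AD·BAA·AD·BAA·CCB·AD·AD·B·B·CCB·AD·BAA·AD·BAA·B·B·CCB·B·B·CCB·CCB·CCB·B·B·CCB
    A ↦ AD
    B ↦ CCB
    C ↦ B
    D ↦ BAA

A->AD, B->CCB, C->B, D->BAA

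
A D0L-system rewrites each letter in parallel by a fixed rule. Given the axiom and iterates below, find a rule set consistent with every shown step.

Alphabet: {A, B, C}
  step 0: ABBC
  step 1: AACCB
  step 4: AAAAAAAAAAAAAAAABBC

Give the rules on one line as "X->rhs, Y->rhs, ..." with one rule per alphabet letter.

  step 0 ⇒ step 1: ABBC ⇒ AA·C·C·B
    A ↦ AA
    B ↦ C
    C ↦ B

A->AA, B->C, C->B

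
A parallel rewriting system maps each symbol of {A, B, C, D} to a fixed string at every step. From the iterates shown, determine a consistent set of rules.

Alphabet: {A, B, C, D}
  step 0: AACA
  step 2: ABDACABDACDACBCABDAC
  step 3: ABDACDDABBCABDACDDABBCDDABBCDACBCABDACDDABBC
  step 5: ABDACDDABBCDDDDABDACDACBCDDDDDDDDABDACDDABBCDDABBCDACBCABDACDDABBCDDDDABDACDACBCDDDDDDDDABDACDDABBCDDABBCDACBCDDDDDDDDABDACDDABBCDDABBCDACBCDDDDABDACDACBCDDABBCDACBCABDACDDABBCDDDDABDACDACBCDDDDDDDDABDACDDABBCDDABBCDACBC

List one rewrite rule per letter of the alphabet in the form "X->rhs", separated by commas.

A->AB, B->DAC, C->BC, D->DD

  step 2 ⇒ step 3: ABDACABDACDACBCABDAC ⇒ AB·DAC·DD·AB·BC·AB·DAC·DD·AB·BC·DD·AB·BC·DAC·BC·AB·DAC·DD·AB·BC
    A ↦ AB
    B ↦ DAC
    C ↦ BC
    D ↦ DD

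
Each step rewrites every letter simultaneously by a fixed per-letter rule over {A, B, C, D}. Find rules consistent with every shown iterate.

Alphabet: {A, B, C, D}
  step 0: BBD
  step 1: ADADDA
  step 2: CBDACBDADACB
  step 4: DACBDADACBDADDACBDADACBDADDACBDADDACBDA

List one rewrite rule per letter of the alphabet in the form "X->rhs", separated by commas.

A->CB, B->AD, C->D, D->DA

  step 1 ⇒ step 2: ADADDA ⇒ CB·DA·CB·DA·DA·CB
    A ↦ CB
    D ↦ DA
  step 0 ⇒ step 1: BBD ⇒ AD·AD·DA
    B ↦ AD
    C ↦ D  (constrained at step 2)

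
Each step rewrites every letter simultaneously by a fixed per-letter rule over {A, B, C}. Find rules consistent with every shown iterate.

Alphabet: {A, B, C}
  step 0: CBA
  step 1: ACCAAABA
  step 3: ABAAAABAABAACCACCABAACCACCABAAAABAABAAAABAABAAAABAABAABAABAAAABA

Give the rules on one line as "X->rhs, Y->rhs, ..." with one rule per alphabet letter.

  step 0 ⇒ step 1: CBA ⇒ ACC·AA·ABA
    A ↦ ABA
    B ↦ AA
    C ↦ ACC

A->ABA, B->AA, C->ACC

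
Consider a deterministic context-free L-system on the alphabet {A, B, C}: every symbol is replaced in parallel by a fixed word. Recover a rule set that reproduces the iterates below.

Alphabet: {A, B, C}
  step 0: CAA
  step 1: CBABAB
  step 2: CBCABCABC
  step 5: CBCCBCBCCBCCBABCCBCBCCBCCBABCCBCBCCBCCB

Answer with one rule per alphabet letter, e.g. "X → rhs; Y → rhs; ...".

  step 1 ⇒ step 2: CBABAB ⇒ CB·C·AB·C·AB·C
    A ↦ AB
    B ↦ C
    C ↦ CB

A->AB, B->C, C->CB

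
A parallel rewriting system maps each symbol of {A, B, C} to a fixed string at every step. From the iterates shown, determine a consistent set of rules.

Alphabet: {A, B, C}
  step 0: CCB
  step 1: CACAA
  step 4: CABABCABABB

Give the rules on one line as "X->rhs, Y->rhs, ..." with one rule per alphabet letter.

A->B, B->A, C->CA

  step 0 ⇒ step 1: CCB ⇒ CA·CA·A
    B ↦ A
    C ↦ CA
    A ↦ B  (constrained at step 1)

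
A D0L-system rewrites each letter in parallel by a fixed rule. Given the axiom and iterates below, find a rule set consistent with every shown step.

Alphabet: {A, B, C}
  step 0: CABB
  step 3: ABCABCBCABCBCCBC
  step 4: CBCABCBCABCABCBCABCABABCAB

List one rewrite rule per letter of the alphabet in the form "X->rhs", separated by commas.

A->CB, B->C, C->AB

  step 3 ⇒ step 4: ABCABCBCABCBCCBC ⇒ CB·C·AB·CB·C·AB·C·AB·CB·C·AB·C·AB·AB·C·AB
    A ↦ CB
    B ↦ C
    C ↦ AB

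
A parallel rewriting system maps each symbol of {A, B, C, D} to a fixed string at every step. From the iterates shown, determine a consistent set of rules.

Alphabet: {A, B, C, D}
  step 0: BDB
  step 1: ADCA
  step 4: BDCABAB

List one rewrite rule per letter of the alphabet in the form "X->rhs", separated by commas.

A->B, B->A, C->A, D->DC

  step 0 ⇒ step 1: BDB ⇒ A·DC·A
    B ↦ A
    D ↦ DC
    A ↦ B  (constrained at step 1)
    C ↦ A  (constrained at step 1)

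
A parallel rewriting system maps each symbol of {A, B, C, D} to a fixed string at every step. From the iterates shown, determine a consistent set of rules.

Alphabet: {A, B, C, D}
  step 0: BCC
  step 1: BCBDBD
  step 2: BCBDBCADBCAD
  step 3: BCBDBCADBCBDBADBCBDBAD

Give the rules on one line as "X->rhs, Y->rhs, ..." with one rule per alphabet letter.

  step 2 ⇒ step 3: BCBDBCADBCAD ⇒ BC·BD·BC·AD·BC·BD·B·AD·BC·BD·B·AD
    A ↦ B
    B ↦ BC
    C ↦ BD
    D ↦ AD

A->B, B->BC, C->BD, D->AD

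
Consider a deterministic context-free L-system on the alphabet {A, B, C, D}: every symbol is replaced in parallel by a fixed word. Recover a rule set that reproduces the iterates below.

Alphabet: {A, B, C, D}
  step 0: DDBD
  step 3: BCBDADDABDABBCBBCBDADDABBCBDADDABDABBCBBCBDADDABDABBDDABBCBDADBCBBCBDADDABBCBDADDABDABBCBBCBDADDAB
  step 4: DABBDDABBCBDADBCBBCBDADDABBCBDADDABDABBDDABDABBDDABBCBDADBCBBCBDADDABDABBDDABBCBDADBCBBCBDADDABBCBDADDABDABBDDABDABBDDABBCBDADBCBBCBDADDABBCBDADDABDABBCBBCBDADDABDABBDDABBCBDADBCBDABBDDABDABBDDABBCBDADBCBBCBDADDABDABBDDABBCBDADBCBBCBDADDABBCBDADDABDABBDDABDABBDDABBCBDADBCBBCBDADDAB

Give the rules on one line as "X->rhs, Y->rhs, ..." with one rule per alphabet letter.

A->DAD, B->DAB, C->BD, D->BCB

  step 3 ⇒ step 4: BCBDADDABDABBCBBCBDADDABBCBDADDABDABBCBBCBDADDABDABBDDABBCBDADBCBBCBDADDABBCBDADDABDABBCBBCBDADDAB ⇒ DAB·BD·DAB·BCB·DAD·BCB·BCB·DAD·DAB·BCB·DAD·DAB·DAB·BD·DAB·DAB·BD·DAB·BCB·DAD·BCB·BCB·DAD·DAB·DAB·BD·DAB·BCB·DAD·BCB·BCB·DAD·DAB·BCB·DAD·DAB·DAB·BD·DAB·DAB·BD·DAB·BCB·DAD·BCB·BCB·DAD·DAB·BCB·DAD·DAB·DAB·BCB·BCB·DAD·DAB·DAB·BD·DAB·BCB·DAD·BCB·DAB·BD·DAB·DAB·BD·DAB·BCB·DAD·BCB·BCB·DAD·DAB·DAB·BD·DAB·BCB·DAD·BCB·BCB·DAD·DAB·BCB·DAD·DAB·DAB·BD·DAB·DAB·BD·DAB·BCB·DAD·BCB·BCB·DAD·DAB
    A ↦ DAD
    B ↦ DAB
    C ↦ BD
    D ↦ BCB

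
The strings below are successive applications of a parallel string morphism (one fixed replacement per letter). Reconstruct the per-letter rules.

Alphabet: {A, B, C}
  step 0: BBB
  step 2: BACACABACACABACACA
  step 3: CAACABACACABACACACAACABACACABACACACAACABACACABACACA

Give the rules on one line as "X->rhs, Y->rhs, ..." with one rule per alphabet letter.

A->ACA, B->CA, C->BAC

  step 2 ⇒ step 3: BACACABACACABACACA ⇒ CA·ACA·BAC·ACA·BAC·ACA·CA·ACA·BAC·ACA·BAC·ACA·CA·ACA·BAC·ACA·BAC·ACA
    A ↦ ACA
    B ↦ CA
    C ↦ BAC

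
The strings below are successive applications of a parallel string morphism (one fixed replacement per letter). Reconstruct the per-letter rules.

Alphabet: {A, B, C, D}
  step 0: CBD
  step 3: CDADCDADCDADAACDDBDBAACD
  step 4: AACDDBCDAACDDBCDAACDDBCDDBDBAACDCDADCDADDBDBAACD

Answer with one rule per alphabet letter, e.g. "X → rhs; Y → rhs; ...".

  step 3 ⇒ step 4: CDADCDADCDADAACDDBDBAACD ⇒ AA·CD·DB·CD·AA·CD·DB·CD·AA·CD·DB·CD·DB·DB·AA·CD·CD·AD·CD·AD·DB·DB·AA·CD
    A ↦ DB
    B ↦ AD
    C ↦ AA
    D ↦ CD

A->DB, B->AD, C->AA, D->CD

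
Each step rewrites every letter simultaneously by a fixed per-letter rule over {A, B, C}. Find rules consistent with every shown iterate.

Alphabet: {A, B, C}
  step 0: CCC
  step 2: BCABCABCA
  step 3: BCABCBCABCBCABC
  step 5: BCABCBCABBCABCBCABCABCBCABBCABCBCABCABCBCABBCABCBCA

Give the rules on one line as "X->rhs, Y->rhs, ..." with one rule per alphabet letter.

A->C, B->BCA, C->B

  step 2 ⇒ step 3: BCABCABCA ⇒ BCA·B·C·BCA·B·C·BCA·B·C
    A ↦ C
    B ↦ BCA
    C ↦ B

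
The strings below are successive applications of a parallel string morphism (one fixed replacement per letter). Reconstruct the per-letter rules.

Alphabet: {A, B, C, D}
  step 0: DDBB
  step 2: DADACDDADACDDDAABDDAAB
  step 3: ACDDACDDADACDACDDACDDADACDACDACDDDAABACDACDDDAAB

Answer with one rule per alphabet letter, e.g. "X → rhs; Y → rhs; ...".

  step 2 ⇒ step 3: DADACDDADACDDDAABDDAAB ⇒ ACD·D·ACD·D·AD·ACD·ACD·D·ACD·D·AD·ACD·ACD·ACD·D·D·AAB·ACD·ACD·D·D·AAB
    A ↦ D
    B ↦ AAB
    C ↦ AD
    D ↦ ACD

A->D, B->AAB, C->AD, D->ACD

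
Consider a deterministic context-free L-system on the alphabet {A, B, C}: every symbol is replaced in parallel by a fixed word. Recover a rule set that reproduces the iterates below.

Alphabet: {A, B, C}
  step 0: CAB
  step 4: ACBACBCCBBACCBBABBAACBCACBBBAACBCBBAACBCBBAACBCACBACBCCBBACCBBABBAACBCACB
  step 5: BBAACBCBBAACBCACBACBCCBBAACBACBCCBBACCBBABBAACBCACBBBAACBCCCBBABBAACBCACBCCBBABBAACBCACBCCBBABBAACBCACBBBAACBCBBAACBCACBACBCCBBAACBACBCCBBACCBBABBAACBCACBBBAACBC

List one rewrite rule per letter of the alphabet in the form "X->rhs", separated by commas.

  step 4 ⇒ step 5: ACBACBCCBBACCBBABBAACBCACBBBAACBCBBAACBCBBAACBCACBACBCCBBACCBBABBAACBCACB ⇒ BBA·ACB·C·BBA·ACB·C·ACB·ACB·C·C·BBA·ACB·ACB·C·C·BBA·C·C·BBA·BBA·ACB·C·ACB·BBA·ACB·C·C·C·BBA·BBA·ACB·C·ACB·C·C·BBA·BBA·ACB·C·ACB·C·C·BBA·BBA·ACB·C·ACB·BBA·ACB·C·BBA·ACB·C·ACB·ACB·C·C·BBA·ACB·ACB·C·C·BBA·C·C·BBA·BBA·ACB·C·ACB·BBA·ACB·C
    A ↦ BBA
    B ↦ C
    C ↦ ACB

A->BBA, B->C, C->ACB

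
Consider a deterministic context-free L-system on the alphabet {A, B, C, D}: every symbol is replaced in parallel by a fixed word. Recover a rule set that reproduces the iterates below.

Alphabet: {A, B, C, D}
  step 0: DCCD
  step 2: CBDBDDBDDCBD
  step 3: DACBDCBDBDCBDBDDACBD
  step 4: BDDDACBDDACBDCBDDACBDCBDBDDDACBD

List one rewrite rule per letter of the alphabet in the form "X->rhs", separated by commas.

  step 3 ⇒ step 4: DACBDCBDBDCBDBDDACBD ⇒ BD·D·DA·C·BD·DA·C·BD·C·BD·DA·C·BD·C·BD·BD·D·DA·C·BD
    A ↦ D
    B ↦ C
    C ↦ DA
    D ↦ BD

A->D, B->C, C->DA, D->BD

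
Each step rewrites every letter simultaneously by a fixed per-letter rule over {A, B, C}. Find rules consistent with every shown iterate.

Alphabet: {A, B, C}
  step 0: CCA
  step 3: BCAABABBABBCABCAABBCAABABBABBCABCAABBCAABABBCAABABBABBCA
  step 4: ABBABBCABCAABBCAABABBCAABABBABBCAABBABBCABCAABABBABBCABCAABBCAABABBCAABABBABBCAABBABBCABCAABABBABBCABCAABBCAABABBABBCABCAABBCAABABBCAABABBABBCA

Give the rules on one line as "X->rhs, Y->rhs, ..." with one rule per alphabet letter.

A->BCA, B->AB, C->BAB

  step 3 ⇒ step 4: BCAABABBABBCABCAABBCAABABBABBCABCAABBCAABABBCAABABBABBCA ⇒ AB·BAB·BCA·BCA·AB·BCA·AB·AB·BCA·AB·AB·BAB·BCA·AB·BAB·BCA·BCA·AB·AB·BAB·BCA·BCA·AB·BCA·AB·AB·BCA·AB·AB·BAB·BCA·AB·BAB·BCA·BCA·AB·AB·BAB·BCA·BCA·AB·BCA·AB·AB·BAB·BCA·BCA·AB·BCA·AB·AB·BCA·AB·AB·BAB·BCA
    A ↦ BCA
    B ↦ AB
    C ↦ BAB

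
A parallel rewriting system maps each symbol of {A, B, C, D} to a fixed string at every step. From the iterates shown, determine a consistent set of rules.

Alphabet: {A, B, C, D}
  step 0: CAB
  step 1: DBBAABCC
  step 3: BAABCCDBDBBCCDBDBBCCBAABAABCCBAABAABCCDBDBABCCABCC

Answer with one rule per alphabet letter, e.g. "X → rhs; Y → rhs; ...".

A->BAA, B->BCC, C->DB, D->A

  step 0 ⇒ step 1: CAB ⇒ DB·BAA·BCC
    A ↦ BAA
    B ↦ BCC
    C ↦ DB
    D ↦ A  (constrained at step 1)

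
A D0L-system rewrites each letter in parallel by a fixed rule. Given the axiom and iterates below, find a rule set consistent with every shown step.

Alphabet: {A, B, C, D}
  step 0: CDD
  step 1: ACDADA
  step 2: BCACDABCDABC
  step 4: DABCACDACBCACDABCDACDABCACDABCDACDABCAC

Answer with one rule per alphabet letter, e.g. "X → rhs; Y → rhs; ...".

  step 1 ⇒ step 2: ACDADA ⇒ BC·AC·DA·BC·DA·BC
    A ↦ BC
    C ↦ AC
    D ↦ DA
    B ↦ D  (constrained at step 2)

A->BC, B->D, C->AC, D->DA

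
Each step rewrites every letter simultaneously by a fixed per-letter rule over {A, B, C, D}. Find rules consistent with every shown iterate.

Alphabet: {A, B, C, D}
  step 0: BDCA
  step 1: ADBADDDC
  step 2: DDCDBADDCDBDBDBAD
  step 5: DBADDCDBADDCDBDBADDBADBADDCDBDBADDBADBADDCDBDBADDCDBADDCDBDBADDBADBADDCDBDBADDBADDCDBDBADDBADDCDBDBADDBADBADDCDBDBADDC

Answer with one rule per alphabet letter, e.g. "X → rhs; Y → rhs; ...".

  step 1 ⇒ step 2: ADBADDDC ⇒ DDC·DB·A·DDC·DB·DB·DB·AD
    A ↦ DDC
    B ↦ A
    C ↦ AD
    D ↦ DB

A->DDC, B->A, C->AD, D->DB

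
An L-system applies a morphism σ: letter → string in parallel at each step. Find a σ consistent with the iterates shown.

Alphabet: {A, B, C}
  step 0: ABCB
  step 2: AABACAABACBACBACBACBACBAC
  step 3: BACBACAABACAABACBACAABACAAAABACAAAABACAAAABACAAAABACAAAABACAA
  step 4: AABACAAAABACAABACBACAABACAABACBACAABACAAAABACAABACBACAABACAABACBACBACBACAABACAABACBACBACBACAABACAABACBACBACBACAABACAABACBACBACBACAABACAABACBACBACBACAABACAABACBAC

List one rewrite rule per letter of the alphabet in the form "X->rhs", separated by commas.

A->BAC, B->AA, C->AA

  step 3 ⇒ step 4: BACBACAABACAABACBACAABACAAAABACAAAABACAAAABACAAAABACAAAABACAA ⇒ AA·BAC·AA·AA·BAC·AA·BAC·BAC·AA·BAC·AA·BAC·BAC·AA·BAC·AA·AA·BAC·AA·BAC·BAC·AA·BAC·AA·BAC·BAC·BAC·BAC·AA·BAC·AA·BAC·BAC·BAC·BAC·AA·BAC·AA·BAC·BAC·BAC·BAC·AA·BAC·AA·BAC·BAC·BAC·BAC·AA·BAC·AA·BAC·BAC·BAC·BAC·AA·BAC·AA·BAC·BAC
    A ↦ BAC
    B ↦ AA
    C ↦ AA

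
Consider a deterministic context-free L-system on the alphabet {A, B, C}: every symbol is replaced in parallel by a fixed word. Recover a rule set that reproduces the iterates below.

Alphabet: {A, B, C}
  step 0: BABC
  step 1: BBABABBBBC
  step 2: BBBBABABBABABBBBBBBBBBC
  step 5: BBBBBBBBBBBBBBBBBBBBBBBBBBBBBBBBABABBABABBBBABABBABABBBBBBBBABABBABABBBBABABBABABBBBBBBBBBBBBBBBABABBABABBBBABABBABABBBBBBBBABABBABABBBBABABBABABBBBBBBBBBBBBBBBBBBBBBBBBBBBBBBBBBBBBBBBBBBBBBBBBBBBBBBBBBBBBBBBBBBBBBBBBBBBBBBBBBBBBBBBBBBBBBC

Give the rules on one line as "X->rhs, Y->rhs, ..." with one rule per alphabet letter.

A->ABA, B->BB, C->BBC

  step 1 ⇒ step 2: BBABABBBBC ⇒ BB·BB·ABA·BB·ABA·BB·BB·BB·BB·BBC
    A ↦ ABA
    B ↦ BB
    C ↦ BBC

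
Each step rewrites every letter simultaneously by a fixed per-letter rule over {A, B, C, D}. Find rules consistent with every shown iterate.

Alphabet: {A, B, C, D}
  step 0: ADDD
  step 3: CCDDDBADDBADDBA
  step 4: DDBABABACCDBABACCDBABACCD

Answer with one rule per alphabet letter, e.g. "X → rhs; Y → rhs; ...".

A->D, B->CC, C->D, D->BA

  step 3 ⇒ step 4: CCDDDBADDBADDBA ⇒ D·D·BA·BA·BA·CC·D·BA·BA·CC·D·BA·BA·CC·D
    A ↦ D
    B ↦ CC
    C ↦ D
    D ↦ BA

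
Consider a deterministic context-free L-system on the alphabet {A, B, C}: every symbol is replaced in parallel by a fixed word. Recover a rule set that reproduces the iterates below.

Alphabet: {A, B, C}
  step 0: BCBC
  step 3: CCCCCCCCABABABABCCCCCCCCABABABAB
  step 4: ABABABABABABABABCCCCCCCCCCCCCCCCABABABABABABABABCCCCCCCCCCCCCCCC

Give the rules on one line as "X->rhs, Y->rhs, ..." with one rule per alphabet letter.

  step 3 ⇒ step 4: CCCCCCCCABABABABCCCCCCCCABABABAB ⇒ AB·AB·AB·AB·AB·AB·AB·AB·CC·CC·CC·CC·CC·CC·CC·CC·AB·AB·AB·AB·AB·AB·AB·AB·CC·CC·CC·CC·CC·CC·CC·CC
    A ↦ CC
    B ↦ CC
    C ↦ AB

A->CC, B->CC, C->AB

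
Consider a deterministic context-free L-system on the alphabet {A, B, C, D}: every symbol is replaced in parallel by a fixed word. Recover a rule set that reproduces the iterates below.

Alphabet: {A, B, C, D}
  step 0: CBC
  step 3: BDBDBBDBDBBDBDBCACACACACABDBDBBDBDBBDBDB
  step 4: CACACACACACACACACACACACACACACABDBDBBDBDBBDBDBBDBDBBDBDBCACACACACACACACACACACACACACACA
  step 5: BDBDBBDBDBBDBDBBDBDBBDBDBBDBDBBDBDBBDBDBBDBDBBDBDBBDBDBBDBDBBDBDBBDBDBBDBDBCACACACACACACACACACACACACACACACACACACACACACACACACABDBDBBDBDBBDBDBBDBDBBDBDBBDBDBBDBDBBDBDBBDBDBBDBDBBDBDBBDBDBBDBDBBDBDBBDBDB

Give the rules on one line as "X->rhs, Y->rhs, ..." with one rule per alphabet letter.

  step 4 ⇒ step 5: CACACACACACACACACACACACACACACABDBDBBDBDBBDBDBBDBDBBDBDBCACACACACACACACACACACACACACACA ⇒ BDB·DB·BDB·DB·BDB·DB·BDB·DB·BDB·DB·BDB·DB·BDB·DB·BDB·DB·BDB·DB·BDB·DB·BDB·DB·BDB·DB·BDB·DB·BDB·DB·BDB·DB·CA·CA·CA·CA·CA·CA·CA·CA·CA·CA·CA·CA·CA·CA·CA·CA·CA·CA·CA·CA·CA·CA·CA·CA·CA·BDB·DB·BDB·DB·BDB·DB·BDB·DB·BDB·DB·BDB·DB·BDB·DB·BDB·DB·BDB·DB·BDB·DB·BDB·DB·BDB·DB·BDB·DB·BDB·DB·BDB·DB
    A ↦ DB
    B ↦ CA
    C ↦ BDB
    D ↦ CA

A->DB, B->CA, C->BDB, D->CA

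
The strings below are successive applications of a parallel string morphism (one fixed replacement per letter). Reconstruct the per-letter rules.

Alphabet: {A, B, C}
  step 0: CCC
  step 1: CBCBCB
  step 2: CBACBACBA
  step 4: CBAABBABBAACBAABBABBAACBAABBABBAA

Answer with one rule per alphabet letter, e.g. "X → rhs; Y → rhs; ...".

  step 1 ⇒ step 2: CBCBCB ⇒ CB·A·CB·A·CB·A
    B ↦ A
    C ↦ CB
    A ↦ ABB  (constrained at step 2)

A->ABB, B->A, C->CB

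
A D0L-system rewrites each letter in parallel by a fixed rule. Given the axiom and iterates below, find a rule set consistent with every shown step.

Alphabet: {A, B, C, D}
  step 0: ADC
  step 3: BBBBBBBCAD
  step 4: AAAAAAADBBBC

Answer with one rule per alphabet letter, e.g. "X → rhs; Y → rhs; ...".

  step 3 ⇒ step 4: BBBBBBBCAD ⇒ A·A·A·A·A·A·A·D·BB·BC
    A ↦ BB
    B ↦ A
    C ↦ D
    D ↦ BC

A->BB, B->A, C->D, D->BC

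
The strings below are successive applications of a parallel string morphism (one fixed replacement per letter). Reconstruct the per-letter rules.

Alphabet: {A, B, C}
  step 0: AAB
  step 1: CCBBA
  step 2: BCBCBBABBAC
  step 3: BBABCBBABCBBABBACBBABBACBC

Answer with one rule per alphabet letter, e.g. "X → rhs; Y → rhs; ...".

A->C, B->BBA, C->BC

  step 2 ⇒ step 3: BCBCBBABBAC ⇒ BBA·BC·BBA·BC·BBA·BBA·C·BBA·BBA·C·BC
    A ↦ C
    B ↦ BBA
    C ↦ BC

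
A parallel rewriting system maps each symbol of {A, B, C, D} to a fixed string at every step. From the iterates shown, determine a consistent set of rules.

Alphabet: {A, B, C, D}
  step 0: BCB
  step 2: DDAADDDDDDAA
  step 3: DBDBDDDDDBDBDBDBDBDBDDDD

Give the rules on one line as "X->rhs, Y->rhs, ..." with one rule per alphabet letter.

  step 2 ⇒ step 3: DDAADDDDDDAA ⇒ DB·DB·DD·DD·DB·DB·DB·DB·DB·DB·DD·DD
    A ↦ DD
    D ↦ DB
    B ↦ AC  (constrained at step 0)
    C ↦ AA  (constrained at step 0)

A->DD, B->AC, C->AA, D->DB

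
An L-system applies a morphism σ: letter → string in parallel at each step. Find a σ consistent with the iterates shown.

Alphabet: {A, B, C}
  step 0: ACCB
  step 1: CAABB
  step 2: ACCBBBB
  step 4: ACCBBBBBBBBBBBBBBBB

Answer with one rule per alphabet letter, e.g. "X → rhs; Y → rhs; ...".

  step 1 ⇒ step 2: CAABB ⇒ A·C·C·BB·BB
    A ↦ C
    B ↦ BB
    C ↦ A

A->C, B->BB, C->A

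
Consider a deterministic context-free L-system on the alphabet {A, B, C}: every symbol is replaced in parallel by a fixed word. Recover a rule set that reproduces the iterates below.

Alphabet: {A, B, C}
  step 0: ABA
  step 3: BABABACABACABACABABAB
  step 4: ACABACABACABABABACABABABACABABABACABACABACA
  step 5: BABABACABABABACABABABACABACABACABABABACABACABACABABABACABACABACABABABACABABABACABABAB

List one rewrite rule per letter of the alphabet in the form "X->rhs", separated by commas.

A->B, B->ACA, C->ABA

  step 4 ⇒ step 5: ACABACABACABABABACABABABACABABABACABACABACA ⇒ B·ABA·B·ACA·B·ABA·B·ACA·B·ABA·B·ACA·B·ACA·B·ACA·B·ABA·B·ACA·B·ACA·B·ACA·B·ABA·B·ACA·B·ACA·B·ACA·B·ABA·B·ACA·B·ABA·B·ACA·B·ABA·B
    A ↦ B
    B ↦ ACA
    C ↦ ABA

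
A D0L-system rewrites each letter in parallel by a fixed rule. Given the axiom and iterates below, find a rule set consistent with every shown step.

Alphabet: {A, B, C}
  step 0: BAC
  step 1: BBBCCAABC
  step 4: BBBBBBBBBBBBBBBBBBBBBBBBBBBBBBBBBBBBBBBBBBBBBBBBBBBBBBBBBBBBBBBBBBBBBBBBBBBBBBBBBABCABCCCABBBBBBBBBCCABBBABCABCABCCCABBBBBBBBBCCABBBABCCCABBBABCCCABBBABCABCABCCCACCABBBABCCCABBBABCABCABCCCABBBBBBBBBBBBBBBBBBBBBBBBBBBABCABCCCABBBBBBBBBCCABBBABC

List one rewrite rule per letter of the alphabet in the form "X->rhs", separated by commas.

A->CCA, B->BBB, C->ABC

  step 0 ⇒ step 1: BAC ⇒ BBB·CCA·ABC
    A ↦ CCA
    B ↦ BBB
    C ↦ ABC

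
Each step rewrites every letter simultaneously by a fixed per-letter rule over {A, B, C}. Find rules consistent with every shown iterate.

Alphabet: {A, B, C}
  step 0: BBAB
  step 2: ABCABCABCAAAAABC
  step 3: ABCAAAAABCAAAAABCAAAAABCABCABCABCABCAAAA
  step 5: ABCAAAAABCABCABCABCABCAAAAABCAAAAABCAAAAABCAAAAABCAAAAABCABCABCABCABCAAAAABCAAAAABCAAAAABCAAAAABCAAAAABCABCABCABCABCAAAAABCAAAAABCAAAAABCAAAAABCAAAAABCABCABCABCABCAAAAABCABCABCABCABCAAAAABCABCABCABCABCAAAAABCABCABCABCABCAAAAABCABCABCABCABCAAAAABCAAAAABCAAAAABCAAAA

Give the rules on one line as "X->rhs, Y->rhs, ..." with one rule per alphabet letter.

  step 2 ⇒ step 3: ABCABCABCAAAAABC ⇒ ABC·A·AAA·ABC·A·AAA·ABC·A·AAA·ABC·ABC·ABC·ABC·ABC·A·AAA
    A ↦ ABC
    B ↦ A
    C ↦ AAA

A->ABC, B->A, C->AAA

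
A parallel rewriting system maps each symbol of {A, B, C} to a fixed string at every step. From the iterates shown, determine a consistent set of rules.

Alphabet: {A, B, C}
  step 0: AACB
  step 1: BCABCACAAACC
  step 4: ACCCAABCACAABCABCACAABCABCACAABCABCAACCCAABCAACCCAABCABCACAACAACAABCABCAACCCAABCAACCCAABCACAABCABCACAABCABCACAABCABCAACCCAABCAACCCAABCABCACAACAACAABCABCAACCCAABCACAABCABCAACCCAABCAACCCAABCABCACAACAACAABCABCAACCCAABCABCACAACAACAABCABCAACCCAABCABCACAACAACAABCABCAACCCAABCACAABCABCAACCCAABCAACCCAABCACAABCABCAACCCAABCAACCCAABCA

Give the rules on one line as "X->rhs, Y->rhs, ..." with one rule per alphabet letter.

  step 0 ⇒ step 1: AACB ⇒ BCA·BCA·CAA·ACC
    A ↦ BCA
    B ↦ ACC
    C ↦ CAA

A->BCA, B->ACC, C->CAA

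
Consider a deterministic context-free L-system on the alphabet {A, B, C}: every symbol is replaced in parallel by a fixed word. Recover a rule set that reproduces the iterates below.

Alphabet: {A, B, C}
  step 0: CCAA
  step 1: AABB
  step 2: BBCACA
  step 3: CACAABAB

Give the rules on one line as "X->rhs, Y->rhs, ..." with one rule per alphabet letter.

A->B, B->CA, C->A

  step 2 ⇒ step 3: BBCACA ⇒ CA·CA·A·B·A·B
    A ↦ B
    B ↦ CA
    C ↦ A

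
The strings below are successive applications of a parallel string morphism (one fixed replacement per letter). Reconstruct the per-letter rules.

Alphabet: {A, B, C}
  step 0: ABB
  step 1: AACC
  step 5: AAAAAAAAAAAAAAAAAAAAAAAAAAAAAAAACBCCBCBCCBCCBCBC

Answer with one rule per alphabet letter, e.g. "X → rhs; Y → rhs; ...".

A->AA, B->C, C->CB

  step 0 ⇒ step 1: ABB ⇒ AA·C·C
    A ↦ AA
    B ↦ C
    C ↦ CB  (constrained at step 1)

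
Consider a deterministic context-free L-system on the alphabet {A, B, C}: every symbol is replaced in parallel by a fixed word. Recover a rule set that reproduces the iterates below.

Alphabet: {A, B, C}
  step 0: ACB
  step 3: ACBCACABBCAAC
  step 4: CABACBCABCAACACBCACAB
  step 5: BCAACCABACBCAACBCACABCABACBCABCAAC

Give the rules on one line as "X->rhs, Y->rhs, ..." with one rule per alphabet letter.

A->CA, B->AC, C->B

  step 4 ⇒ step 5: CABACBCABCAACACBCACAB ⇒ B·CA·AC·CA·B·AC·B·CA·AC·B·CA·CA·B·CA·B·AC·B·CA·B·CA·AC
    A ↦ CA
    B ↦ AC
    C ↦ B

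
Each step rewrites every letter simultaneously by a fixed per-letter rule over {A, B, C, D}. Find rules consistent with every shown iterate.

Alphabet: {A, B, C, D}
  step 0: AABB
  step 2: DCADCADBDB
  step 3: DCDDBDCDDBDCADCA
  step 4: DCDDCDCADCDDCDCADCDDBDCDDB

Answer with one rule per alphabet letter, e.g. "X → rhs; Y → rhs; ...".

A->DB, B->A, C->D, D->DC

  step 3 ⇒ step 4: DCDDBDCDDBDCADCA ⇒ DC·D·DC·DC·A·DC·D·DC·DC·A·DC·D·DB·DC·D·DB
    A ↦ DB
    B ↦ A
    C ↦ D
    D ↦ DC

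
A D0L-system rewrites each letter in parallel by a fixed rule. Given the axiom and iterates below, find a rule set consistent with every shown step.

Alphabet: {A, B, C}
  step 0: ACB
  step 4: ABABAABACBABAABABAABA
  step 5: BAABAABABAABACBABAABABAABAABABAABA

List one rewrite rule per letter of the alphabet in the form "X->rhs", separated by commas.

A->BA, B->A, C->CB

  step 4 ⇒ step 5: ABABAABACBABAABABAABA ⇒ BA·A·BA·A·BA·BA·A·BA·CB·A·BA·A·BA·BA·A·BA·A·BA·BA·A·BA
    A ↦ BA
    B ↦ A
    C ↦ CB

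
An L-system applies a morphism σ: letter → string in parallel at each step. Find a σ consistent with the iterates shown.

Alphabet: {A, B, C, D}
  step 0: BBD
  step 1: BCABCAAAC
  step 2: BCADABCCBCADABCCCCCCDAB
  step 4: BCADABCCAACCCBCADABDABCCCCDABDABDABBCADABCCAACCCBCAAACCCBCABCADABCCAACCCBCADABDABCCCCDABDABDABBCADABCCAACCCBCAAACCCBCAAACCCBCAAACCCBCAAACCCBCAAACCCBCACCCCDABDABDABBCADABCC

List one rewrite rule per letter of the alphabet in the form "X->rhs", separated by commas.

A->CC, B->BCA, C->DAB, D->AAC

  step 1 ⇒ step 2: BCABCAAAC ⇒ BCA·DAB·CC·BCA·DAB·CC·CC·CC·DAB
    A ↦ CC
    B ↦ BCA
    C ↦ DAB
  step 0 ⇒ step 1: BBD ⇒ BCA·BCA·AAC
    D ↦ AAC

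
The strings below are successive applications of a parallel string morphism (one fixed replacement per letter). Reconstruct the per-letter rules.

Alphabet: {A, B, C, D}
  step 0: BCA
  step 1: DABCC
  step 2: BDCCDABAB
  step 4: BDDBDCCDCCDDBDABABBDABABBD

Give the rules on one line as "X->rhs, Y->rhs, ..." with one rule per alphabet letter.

  step 1 ⇒ step 2: DABCC ⇒ BD·CC·D·AB·AB
    A ↦ CC
    B ↦ D
    C ↦ AB
    D ↦ BD

A->CC, B->D, C->AB, D->BD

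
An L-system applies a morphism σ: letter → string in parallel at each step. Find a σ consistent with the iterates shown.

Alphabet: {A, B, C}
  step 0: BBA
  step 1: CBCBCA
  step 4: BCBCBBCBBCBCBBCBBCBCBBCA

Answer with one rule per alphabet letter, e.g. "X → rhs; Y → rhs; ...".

  step 0 ⇒ step 1: BBA ⇒ CB·CB·CA
    A ↦ CA
    B ↦ CB
    C ↦ B  (constrained at step 1)

A->CA, B->CB, C->B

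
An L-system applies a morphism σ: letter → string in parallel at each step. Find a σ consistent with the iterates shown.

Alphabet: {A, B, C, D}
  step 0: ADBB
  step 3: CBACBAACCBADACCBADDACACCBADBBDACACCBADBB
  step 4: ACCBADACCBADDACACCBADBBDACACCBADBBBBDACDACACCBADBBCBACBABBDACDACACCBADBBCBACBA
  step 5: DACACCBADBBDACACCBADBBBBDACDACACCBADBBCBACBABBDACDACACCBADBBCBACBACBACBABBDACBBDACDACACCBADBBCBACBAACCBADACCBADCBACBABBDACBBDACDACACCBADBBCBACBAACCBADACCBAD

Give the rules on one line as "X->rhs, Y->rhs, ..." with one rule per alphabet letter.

A->D, B->CBA, C->AC, D->BB

  step 4 ⇒ step 5: ACCBADACCBADDACACCBADBBDACACCBADBBBBDACDACACCBADBBCBACBABBDACDACACCBADBBCBACBA ⇒ D·AC·AC·CBA·D·BB·D·AC·AC·CBA·D·BB·BB·D·AC·D·AC·AC·CBA·D·BB·CBA·CBA·BB·D·AC·D·AC·AC·CBA·D·BB·CBA·CBA·CBA·CBA·BB·D·AC·BB·D·AC·D·AC·AC·CBA·D·BB·CBA·CBA·AC·CBA·D·AC·CBA·D·CBA·CBA·BB·D·AC·BB·D·AC·D·AC·AC·CBA·D·BB·CBA·CBA·AC·CBA·D·AC·CBA·D
    A ↦ D
    B ↦ CBA
    C ↦ AC
    D ↦ BB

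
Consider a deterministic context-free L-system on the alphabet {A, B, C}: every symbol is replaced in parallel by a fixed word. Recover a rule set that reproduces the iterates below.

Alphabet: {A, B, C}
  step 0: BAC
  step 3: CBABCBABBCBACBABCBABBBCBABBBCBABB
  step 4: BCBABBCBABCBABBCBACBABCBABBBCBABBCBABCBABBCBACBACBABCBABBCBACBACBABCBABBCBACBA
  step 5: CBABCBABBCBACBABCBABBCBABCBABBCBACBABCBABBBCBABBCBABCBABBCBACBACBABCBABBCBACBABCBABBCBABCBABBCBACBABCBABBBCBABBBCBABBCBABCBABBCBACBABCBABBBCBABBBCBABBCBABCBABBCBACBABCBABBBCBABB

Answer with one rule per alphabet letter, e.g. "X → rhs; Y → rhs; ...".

A->BB, B->CBA, C->B

  step 4 ⇒ step 5: BCBABBCBABCBABBCBACBABCBABBBCBABBCBABCBABBCBACBACBABCBABBCBACBACBABCBABBCBACBA ⇒ CBA·B·CBA·BB·CBA·CBA·B·CBA·BB·CBA·B·CBA·BB·CBA·CBA·B·CBA·BB·B·CBA·BB·CBA·B·CBA·BB·CBA·CBA·CBA·B·CBA·BB·CBA·CBA·B·CBA·BB·CBA·B·CBA·BB·CBA·CBA·B·CBA·BB·B·CBA·BB·B·CBA·BB·CBA·B·CBA·BB·CBA·CBA·B·CBA·BB·B·CBA·BB·B·CBA·BB·CBA·B·CBA·BB·CBA·CBA·B·CBA·BB·B·CBA·BB
    A ↦ BB
    B ↦ CBA
    C ↦ B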